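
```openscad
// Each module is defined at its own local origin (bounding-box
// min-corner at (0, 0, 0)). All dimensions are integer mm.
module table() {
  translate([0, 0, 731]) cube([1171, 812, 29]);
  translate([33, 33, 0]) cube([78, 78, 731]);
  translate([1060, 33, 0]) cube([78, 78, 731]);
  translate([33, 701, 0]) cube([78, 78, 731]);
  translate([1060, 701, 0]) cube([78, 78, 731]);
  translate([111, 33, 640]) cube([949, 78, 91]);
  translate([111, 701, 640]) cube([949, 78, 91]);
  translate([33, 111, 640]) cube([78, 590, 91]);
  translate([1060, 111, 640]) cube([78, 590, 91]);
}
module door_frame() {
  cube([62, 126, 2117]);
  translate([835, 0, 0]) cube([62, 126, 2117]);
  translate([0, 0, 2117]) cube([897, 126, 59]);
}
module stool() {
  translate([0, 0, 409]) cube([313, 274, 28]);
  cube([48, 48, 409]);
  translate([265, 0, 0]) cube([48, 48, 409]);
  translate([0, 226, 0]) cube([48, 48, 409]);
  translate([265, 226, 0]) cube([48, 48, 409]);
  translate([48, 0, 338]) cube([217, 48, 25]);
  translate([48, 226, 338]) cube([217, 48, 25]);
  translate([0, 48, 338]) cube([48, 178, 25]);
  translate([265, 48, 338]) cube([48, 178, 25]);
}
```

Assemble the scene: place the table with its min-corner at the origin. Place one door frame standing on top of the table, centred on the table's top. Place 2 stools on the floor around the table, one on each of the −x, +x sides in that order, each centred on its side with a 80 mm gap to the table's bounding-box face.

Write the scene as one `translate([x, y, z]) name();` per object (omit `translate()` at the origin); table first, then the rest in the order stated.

table();
translate([137, 343, 760]) door_frame();
translate([-393, 269, 0]) stool();
translate([1251, 269, 0]) stool();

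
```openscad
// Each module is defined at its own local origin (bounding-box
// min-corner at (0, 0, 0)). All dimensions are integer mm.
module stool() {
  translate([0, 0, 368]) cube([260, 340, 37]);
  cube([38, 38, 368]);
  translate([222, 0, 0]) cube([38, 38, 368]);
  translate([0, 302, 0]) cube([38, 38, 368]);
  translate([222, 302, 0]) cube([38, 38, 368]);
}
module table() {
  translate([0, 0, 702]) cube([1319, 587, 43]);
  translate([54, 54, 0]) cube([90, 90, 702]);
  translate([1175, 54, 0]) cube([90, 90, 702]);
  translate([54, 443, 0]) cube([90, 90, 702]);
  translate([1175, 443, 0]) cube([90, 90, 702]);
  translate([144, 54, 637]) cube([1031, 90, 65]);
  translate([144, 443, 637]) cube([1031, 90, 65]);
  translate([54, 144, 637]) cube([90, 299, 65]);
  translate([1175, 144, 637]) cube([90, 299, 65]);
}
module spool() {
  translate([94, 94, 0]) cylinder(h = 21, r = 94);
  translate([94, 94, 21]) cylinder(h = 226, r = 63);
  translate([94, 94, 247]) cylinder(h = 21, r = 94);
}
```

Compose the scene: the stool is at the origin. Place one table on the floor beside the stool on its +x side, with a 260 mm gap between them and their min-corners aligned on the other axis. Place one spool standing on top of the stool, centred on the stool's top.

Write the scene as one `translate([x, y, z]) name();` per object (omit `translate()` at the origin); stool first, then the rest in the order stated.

stool();
translate([520, 0, 0]) table();
translate([36, 76, 405]) spool();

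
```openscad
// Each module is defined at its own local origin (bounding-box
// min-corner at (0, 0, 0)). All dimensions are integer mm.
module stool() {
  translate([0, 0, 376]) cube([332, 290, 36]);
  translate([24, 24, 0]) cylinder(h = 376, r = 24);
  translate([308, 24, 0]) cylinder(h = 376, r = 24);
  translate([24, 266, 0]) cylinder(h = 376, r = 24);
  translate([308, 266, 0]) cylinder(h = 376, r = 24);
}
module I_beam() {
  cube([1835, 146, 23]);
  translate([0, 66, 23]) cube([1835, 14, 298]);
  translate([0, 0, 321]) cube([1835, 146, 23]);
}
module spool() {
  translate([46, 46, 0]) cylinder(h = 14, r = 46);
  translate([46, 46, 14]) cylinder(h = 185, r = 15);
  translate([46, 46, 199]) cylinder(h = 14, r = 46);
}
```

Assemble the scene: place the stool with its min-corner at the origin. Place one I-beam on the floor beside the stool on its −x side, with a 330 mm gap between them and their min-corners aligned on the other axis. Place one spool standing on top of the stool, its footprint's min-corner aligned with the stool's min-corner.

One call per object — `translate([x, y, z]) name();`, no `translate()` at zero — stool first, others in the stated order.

stool();
translate([-2165, 0, 0]) I_beam();
translate([0, 0, 412]) spool();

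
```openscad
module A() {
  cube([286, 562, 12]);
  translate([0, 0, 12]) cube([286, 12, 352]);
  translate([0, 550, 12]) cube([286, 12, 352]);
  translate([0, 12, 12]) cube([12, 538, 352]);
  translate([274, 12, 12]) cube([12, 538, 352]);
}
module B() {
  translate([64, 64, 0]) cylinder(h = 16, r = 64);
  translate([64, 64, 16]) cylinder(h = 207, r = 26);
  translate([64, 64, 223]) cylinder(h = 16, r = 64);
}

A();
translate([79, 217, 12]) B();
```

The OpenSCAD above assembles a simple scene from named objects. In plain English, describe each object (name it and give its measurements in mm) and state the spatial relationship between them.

A is an open-topped rectangular box: outside dimensions 286×562×364 mm, with a uniform wall and base thickness of 12 mm. The base is a full 286×562 slab on the floor; four walls sit on top of the base. The front and back walls (the −y and +y sides) span the full width; the two side walls fit between them.

B is a spool: two coaxial disc flanges of radius 64 mm and thickness 16 mm, joined by a core cylinder of radius 26 mm and height 207 mm. The lower flange rests on z = 0 and the three cylinders share a vertical axis.

The spool sits inside the open box, centred.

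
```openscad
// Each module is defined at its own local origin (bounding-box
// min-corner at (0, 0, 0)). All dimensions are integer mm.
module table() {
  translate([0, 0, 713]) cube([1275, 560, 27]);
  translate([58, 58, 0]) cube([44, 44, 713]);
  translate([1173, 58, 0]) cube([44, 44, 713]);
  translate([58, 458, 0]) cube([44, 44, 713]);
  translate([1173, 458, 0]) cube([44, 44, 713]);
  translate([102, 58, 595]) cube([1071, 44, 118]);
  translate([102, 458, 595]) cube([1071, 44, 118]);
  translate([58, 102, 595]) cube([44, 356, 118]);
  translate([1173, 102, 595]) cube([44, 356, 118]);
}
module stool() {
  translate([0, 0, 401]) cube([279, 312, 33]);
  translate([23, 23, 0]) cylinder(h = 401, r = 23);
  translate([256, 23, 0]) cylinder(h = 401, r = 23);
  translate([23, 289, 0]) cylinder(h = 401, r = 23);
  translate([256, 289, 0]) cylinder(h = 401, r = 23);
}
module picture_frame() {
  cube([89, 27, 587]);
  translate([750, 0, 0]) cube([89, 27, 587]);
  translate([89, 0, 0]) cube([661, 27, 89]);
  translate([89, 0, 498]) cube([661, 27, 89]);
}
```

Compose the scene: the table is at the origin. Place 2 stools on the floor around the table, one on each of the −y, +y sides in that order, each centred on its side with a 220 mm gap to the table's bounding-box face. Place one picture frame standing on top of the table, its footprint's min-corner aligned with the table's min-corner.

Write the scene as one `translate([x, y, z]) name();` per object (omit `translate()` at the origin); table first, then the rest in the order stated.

table();
translate([498, -532, 0]) stool();
translate([498, 780, 0]) stool();
translate([0, 0, 740]) picture_frame();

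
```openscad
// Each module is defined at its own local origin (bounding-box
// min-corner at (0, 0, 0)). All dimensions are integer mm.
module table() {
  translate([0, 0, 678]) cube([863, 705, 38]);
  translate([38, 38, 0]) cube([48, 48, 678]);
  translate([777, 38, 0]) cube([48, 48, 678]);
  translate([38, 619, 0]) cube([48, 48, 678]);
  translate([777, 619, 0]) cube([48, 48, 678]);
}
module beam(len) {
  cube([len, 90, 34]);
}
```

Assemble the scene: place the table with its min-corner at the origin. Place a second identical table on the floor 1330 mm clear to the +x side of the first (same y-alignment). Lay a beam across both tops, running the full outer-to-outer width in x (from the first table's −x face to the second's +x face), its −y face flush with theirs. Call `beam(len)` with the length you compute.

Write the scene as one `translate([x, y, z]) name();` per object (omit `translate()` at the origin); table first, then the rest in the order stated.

table();
translate([2193, 0, 0]) table();
translate([0, 0, 716]) beam(3056);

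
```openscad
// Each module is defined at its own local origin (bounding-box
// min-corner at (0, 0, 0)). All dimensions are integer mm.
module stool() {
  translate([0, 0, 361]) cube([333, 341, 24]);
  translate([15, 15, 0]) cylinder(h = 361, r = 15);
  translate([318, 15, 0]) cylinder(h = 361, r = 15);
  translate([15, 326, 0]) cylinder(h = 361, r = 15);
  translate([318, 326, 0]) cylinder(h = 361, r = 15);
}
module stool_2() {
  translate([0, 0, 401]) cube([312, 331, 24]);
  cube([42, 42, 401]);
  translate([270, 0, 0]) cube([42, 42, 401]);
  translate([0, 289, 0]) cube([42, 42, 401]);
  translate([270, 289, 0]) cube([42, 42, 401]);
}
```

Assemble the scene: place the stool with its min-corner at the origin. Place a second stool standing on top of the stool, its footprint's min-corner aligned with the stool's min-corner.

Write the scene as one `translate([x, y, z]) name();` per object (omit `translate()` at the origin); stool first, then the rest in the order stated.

stool();
translate([0, 0, 385]) stool_2();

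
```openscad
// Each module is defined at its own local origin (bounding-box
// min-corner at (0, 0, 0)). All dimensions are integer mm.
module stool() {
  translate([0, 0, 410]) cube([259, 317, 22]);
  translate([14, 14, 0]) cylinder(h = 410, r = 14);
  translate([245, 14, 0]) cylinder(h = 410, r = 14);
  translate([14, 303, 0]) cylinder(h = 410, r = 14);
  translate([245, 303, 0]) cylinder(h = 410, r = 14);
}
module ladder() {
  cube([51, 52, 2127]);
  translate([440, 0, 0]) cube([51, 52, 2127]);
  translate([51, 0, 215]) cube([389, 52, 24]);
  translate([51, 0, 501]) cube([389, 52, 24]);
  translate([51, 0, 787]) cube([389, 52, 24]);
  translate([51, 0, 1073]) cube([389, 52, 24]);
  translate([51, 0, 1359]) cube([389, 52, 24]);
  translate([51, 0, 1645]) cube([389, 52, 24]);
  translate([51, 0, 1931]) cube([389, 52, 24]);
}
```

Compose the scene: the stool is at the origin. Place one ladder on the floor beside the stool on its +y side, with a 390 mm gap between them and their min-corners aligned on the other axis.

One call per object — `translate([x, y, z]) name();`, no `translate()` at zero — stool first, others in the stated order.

stool();
translate([0, 707, 0]) ladder();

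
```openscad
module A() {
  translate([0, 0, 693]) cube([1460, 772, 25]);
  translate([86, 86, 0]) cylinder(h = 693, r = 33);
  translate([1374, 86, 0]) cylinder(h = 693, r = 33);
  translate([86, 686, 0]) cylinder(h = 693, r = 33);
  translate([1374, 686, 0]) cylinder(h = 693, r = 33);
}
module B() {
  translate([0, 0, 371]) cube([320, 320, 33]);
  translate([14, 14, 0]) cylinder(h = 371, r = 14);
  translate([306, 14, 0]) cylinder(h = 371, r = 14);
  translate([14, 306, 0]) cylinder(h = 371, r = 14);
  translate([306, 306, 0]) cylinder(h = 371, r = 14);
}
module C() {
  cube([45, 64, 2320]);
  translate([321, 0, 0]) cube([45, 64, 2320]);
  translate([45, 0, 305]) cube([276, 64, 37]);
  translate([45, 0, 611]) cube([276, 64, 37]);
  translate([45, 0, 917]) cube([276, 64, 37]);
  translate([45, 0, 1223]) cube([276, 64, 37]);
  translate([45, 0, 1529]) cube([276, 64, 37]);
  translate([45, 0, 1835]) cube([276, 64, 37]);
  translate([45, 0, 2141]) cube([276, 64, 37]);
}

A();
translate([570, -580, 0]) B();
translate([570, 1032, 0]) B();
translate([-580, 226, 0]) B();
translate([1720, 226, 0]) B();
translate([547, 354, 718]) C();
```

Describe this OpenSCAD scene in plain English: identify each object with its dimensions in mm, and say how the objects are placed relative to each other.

A is a rectangular dining table. The top is 1460×772×25 mm with its upper surface at z = 718 mm. It stands on four round legs of 66 mm diameter, each leg's bounding box inset 53 mm from the nearest pair of top edges, running from the floor to the underside of the top.

B is a four-legged stool. The seat is a 320×320×33 mm slab whose top surface is at z = 404 mm; four round legs, each 28 mm in diameter, run from the floor (z = 0) to the underside of the seat, each leg's axis is inset half a diameter from the nearest pair of seat edges (so the leg's bounding box is flush with the corner).

C is a wooden ladder with two side rails of 45×64 mm section and 2320 mm height, set 366 mm apart overall. Between them run 7 rectangular rungs (64 mm deep, 37 mm thick), front faces flush with the rails' −y face. The bottom of the first rung is 305 mm above the floor and each subsequent rung is 306 mm higher than the one below.

Four stools sit around the table at the −y, +y, −x, +x sides. The ladder is on top of the table, centred.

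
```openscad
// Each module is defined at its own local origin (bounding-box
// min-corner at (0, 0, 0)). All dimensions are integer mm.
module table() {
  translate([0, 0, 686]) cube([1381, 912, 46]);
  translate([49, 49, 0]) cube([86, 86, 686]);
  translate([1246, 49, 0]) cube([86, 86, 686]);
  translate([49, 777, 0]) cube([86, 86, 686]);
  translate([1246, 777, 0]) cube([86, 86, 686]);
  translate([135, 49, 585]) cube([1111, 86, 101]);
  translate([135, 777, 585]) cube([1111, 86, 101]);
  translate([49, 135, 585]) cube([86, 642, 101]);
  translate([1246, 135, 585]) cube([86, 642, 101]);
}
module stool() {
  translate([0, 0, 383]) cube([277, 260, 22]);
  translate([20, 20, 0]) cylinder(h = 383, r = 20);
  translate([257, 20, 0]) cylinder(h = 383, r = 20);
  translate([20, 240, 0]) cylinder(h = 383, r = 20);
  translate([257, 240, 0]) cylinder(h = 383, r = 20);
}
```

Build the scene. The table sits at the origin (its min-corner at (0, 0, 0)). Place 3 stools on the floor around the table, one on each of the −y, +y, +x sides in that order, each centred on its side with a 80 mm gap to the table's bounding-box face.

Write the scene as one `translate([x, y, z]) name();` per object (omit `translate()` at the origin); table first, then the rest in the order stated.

table();
translate([552, -340, 0]) stool();
translate([552, 992, 0]) stool();
translate([1461, 326, 0]) stool();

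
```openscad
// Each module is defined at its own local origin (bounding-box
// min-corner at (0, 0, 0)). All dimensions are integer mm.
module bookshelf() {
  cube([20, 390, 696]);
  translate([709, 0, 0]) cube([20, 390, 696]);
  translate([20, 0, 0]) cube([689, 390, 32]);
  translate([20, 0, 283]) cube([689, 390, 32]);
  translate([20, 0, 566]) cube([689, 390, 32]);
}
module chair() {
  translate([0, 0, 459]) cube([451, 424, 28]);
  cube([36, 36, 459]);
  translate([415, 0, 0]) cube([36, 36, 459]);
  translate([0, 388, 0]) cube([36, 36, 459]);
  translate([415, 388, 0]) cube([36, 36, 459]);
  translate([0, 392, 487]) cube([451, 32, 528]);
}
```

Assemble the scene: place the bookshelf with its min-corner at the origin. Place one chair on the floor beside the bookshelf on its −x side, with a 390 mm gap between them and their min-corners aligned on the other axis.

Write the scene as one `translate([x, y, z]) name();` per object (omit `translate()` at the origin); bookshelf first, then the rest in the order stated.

bookshelf();
translate([-841, 0, 0]) chair();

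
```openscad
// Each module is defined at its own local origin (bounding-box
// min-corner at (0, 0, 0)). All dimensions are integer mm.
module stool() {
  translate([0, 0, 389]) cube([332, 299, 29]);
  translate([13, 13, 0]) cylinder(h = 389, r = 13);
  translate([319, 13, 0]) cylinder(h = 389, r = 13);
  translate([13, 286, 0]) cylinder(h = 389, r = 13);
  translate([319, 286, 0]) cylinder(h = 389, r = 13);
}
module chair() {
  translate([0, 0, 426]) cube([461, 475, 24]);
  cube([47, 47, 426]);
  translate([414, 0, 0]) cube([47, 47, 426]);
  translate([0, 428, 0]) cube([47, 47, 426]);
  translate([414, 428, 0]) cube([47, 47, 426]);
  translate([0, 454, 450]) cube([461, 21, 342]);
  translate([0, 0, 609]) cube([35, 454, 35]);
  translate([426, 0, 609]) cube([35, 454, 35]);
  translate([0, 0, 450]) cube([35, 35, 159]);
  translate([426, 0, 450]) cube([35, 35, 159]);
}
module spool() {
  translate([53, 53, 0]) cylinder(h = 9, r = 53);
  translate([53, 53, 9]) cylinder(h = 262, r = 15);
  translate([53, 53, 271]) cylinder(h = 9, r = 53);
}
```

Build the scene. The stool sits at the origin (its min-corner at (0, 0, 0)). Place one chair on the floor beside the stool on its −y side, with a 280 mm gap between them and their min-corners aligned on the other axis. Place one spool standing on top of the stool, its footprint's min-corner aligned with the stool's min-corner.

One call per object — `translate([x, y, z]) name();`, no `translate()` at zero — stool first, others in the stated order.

stool();
translate([0, -755, 0]) chair();
translate([0, 0, 418]) spool();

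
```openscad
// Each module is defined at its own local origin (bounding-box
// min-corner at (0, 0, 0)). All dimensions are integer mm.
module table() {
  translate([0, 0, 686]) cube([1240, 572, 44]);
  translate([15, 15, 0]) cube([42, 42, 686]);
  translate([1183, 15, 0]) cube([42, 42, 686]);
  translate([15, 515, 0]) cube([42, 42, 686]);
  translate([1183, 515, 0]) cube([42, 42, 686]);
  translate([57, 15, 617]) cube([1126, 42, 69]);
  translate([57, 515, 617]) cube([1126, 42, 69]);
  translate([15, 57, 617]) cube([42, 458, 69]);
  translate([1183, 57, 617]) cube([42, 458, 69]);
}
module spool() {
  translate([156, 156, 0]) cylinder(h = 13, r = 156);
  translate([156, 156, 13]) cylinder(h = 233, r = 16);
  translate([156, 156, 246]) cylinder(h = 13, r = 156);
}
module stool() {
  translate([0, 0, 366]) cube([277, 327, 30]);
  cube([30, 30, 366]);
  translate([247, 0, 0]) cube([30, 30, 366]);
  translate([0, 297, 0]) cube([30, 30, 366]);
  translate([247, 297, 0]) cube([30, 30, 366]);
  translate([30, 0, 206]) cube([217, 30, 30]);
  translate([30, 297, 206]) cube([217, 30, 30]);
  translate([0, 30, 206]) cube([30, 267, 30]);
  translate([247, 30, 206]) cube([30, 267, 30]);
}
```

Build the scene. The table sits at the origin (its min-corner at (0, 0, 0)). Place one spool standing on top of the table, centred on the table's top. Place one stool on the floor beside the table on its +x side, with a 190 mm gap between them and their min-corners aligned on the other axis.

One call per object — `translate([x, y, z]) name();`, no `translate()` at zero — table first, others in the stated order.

table();
translate([464, 130, 730]) spool();
translate([1430, 0, 0]) stool();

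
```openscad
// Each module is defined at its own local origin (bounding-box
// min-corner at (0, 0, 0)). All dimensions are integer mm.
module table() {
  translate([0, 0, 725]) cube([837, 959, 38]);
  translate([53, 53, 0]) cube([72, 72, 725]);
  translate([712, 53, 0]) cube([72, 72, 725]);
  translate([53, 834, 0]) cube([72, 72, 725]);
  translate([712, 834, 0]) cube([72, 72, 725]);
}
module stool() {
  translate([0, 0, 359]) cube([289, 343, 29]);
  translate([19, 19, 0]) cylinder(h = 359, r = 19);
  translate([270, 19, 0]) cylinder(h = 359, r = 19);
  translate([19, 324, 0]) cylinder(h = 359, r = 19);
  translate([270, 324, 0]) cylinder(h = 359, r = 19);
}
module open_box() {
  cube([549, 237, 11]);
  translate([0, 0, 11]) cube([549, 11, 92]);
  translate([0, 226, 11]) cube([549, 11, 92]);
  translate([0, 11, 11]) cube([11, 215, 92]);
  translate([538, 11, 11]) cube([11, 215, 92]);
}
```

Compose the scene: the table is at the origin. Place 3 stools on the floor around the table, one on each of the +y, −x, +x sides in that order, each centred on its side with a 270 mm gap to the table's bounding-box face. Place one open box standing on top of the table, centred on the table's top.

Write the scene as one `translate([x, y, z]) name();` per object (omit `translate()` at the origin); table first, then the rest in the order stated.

table();
translate([274, 1229, 0]) stool();
translate([-559, 308, 0]) stool();
translate([1107, 308, 0]) stool();
translate([144, 361, 763]) open_box();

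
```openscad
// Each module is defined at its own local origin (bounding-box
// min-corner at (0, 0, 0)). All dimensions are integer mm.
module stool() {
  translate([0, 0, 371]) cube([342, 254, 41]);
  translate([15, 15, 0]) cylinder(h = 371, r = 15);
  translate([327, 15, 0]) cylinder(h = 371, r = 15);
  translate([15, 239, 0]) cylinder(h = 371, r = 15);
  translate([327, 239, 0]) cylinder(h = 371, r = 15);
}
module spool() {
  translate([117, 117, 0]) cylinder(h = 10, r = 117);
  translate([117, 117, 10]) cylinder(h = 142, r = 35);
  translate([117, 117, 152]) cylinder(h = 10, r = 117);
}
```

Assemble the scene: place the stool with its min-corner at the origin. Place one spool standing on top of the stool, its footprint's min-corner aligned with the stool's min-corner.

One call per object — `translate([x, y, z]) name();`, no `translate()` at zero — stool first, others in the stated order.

stool();
translate([0, 0, 412]) spool();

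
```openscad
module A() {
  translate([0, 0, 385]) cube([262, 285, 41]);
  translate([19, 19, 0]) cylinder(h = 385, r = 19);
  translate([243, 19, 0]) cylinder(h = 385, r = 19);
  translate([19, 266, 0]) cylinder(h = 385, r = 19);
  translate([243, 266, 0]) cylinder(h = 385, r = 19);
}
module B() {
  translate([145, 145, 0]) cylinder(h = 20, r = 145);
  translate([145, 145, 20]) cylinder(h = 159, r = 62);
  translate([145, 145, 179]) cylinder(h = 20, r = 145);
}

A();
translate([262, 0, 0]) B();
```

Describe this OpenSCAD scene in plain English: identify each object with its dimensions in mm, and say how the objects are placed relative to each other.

A is a four-legged stool. The seat is 262×285 mm, 41 mm thick, top at z = 426 mm. It stands on four round legs, each 38 mm in diameter, from z = 0 to the seat underside, each leg's axis is inset half a diameter from the nearest pair of seat edges (so the leg's bounding box is flush with the corner).

B is a spool: two coaxial disc flanges of radius 145 mm and thickness 20 mm, joined by a core cylinder of radius 62 mm and height 159 mm. The lower flange rests on z = 0 and the three cylinders share a vertical axis.

The spool is against the stool's +x side, with their −y faces flush.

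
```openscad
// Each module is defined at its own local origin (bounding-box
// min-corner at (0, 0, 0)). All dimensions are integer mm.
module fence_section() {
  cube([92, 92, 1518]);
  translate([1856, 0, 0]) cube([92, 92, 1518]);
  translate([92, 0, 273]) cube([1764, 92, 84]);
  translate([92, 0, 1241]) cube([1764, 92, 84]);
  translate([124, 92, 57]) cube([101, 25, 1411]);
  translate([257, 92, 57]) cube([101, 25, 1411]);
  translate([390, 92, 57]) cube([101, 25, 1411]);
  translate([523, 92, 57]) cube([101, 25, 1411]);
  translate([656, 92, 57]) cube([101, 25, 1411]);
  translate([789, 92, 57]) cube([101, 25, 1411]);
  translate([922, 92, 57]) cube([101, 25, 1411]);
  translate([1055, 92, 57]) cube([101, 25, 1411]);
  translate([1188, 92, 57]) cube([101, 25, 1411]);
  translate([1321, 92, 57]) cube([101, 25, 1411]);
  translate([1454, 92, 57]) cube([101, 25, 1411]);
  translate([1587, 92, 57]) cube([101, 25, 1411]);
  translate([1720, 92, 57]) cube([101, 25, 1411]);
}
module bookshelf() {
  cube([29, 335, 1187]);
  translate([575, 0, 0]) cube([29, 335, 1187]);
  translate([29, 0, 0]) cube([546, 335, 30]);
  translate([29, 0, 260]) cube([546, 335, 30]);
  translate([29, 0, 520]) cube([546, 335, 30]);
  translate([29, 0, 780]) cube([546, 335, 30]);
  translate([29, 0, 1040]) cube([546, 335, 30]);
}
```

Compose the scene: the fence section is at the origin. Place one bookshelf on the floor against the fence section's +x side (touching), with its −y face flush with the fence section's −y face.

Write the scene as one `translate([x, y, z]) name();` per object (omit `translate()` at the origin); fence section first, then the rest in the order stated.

fence_section();
translate([1948, 0, 0]) bookshelf();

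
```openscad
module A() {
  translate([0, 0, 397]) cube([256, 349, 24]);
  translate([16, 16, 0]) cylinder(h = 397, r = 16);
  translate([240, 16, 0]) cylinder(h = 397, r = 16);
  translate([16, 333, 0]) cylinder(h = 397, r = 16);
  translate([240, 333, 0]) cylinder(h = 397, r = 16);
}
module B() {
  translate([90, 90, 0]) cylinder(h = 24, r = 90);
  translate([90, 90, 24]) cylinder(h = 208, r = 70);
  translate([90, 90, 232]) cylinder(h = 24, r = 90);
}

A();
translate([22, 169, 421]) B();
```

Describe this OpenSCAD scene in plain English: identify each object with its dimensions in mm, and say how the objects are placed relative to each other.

A is a four-legged stool. The seat is 256×349 mm, 24 mm thick, top at z = 421 mm. It stands on four round legs, each 32 mm in diameter, from z = 0 to the seat underside, each leg's axis is inset half a diameter from the nearest pair of seat edges (so the leg's bounding box is flush with the corner).

B is a spool: two coaxial disc flanges of radius 90 mm and thickness 24 mm, joined by a core cylinder of radius 70 mm and height 208 mm. The lower flange rests on z = 0 and the three cylinders share a vertical axis.

The spool is on top of the stool.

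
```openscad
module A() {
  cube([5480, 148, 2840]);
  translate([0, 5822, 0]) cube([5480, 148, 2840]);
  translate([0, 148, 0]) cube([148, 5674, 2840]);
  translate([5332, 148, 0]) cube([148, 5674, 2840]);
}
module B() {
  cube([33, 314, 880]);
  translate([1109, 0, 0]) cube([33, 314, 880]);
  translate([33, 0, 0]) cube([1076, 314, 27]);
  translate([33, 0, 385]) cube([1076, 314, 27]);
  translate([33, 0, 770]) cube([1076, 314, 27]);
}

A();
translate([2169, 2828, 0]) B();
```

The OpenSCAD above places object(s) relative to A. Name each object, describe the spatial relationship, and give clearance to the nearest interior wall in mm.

Clearances: x = 2021, y = 2680; minimum 2021 mm.

A is a house frame. B is a bookshelf. The bookshelf sits inside the house frame, centred. The clearance to the nearest interior wall is 2021 mm.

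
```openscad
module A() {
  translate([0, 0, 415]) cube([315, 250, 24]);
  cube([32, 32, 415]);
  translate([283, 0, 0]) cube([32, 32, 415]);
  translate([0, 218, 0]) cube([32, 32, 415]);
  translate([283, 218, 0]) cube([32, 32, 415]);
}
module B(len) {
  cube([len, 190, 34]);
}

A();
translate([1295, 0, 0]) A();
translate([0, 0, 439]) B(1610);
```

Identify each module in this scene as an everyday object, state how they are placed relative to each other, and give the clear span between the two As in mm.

Second stool starts at x = 1295; first ends at x = 315; clear span = 1295 − 315 = 980 mm.

A is a stool. B is a beam. A beam spans the tops of two stools. The clear span between the two stools is 980 mm.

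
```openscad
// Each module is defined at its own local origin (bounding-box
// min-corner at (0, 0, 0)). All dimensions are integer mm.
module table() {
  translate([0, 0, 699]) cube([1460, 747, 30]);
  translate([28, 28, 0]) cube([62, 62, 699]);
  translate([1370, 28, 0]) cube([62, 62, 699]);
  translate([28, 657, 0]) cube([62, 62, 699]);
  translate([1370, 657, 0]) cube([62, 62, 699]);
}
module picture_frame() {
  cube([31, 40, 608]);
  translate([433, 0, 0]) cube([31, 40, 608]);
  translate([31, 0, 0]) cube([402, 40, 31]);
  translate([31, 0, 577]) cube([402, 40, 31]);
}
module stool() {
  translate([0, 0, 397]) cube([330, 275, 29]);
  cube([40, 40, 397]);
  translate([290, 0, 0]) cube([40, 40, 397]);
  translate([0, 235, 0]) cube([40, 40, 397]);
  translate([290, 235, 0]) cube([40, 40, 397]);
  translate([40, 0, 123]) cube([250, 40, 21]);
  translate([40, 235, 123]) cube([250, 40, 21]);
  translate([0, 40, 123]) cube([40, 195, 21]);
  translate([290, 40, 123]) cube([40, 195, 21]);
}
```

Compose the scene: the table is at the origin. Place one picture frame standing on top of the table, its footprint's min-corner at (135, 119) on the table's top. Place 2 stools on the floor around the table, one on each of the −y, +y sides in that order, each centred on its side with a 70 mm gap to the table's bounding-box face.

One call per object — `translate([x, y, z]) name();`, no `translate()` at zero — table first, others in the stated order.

table();
translate([135, 119, 729]) picture_frame();
translate([565, -345, 0]) stool();
translate([565, 817, 0]) stool();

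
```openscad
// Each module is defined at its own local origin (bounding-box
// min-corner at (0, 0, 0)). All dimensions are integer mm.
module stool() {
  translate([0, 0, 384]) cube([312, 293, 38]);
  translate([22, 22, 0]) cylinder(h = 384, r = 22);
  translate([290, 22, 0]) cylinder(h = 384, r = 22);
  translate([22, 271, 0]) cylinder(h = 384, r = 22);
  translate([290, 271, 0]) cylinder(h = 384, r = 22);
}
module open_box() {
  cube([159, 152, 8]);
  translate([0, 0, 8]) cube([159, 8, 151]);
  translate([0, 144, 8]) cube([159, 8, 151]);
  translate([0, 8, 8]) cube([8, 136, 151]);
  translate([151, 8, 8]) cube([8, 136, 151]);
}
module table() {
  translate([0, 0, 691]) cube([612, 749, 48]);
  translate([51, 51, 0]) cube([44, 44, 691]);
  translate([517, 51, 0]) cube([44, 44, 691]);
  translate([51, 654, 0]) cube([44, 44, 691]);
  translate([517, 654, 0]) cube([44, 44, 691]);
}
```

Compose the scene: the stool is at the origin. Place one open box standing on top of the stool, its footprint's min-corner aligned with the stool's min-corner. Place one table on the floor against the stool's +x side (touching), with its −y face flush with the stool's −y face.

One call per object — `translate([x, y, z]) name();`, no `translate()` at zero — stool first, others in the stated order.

stool();
translate([0, 0, 422]) open_box();
translate([312, 0, 0]) table();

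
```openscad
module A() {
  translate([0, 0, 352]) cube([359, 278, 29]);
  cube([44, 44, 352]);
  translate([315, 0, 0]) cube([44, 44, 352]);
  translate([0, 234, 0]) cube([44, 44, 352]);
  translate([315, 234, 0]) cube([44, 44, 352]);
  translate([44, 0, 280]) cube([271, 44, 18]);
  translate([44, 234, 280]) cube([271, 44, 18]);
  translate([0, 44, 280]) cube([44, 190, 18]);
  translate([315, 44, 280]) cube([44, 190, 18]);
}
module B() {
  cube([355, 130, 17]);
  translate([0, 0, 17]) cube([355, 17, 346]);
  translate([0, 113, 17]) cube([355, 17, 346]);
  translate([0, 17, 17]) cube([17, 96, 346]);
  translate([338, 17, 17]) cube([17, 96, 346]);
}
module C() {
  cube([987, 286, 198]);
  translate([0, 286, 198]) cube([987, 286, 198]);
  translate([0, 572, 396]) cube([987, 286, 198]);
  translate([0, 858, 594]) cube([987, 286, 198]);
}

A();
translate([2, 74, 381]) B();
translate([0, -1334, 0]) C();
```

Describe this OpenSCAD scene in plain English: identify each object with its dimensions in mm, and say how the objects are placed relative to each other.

A is a four-legged stool. The seat is 359×278 mm, 29 mm thick, top at z = 381 mm. It stands on four square legs, each 44×44 mm in cross-section, from z = 0 to the seat underside, each flush with a corner of the seat. Four stretchers, 44 mm wide and 18 mm tall, connect adjacent legs with their undersides at z = 280 mm, each running between the inner faces of the legs it joins and aligned with the legs' outer faces on the other axis.

B is an open-topped rectangular box: outside dimensions 355×130×363 mm, with a uniform wall and base thickness of 17 mm. The base is a full 355×130 slab on the floor; four walls sit on top of the base. The front and back walls (the −y and +y sides) span the full width; the two side walls fit between them.

C is a straight staircase of 4 solid steps. Each step is 987 mm wide (x), 286 mm deep (y, the going) and 198 mm tall (the rise). The first step rests on the floor; each subsequent step sits one going further in +y and one rise higher in +z, directly behind and above the previous step with no overlap.

The open box is on top of the stool, centred. The staircase is on the floor beside the stool on its −y side.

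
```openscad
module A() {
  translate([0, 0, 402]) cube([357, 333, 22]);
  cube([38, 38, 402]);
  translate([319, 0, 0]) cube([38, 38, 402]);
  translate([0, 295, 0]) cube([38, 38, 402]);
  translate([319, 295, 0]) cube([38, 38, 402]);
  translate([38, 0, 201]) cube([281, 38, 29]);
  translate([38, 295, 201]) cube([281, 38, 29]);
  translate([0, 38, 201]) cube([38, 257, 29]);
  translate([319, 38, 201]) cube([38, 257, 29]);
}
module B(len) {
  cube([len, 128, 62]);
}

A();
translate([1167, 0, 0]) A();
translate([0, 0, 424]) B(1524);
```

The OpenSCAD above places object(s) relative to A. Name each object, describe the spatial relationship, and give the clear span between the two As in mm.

Second stool starts at x = 1167; first ends at x = 357; clear span = 1167 − 357 = 810 mm.

A is a stool. B is a beam. A beam spans the tops of two stools. The clear span between the two stools is 810 mm.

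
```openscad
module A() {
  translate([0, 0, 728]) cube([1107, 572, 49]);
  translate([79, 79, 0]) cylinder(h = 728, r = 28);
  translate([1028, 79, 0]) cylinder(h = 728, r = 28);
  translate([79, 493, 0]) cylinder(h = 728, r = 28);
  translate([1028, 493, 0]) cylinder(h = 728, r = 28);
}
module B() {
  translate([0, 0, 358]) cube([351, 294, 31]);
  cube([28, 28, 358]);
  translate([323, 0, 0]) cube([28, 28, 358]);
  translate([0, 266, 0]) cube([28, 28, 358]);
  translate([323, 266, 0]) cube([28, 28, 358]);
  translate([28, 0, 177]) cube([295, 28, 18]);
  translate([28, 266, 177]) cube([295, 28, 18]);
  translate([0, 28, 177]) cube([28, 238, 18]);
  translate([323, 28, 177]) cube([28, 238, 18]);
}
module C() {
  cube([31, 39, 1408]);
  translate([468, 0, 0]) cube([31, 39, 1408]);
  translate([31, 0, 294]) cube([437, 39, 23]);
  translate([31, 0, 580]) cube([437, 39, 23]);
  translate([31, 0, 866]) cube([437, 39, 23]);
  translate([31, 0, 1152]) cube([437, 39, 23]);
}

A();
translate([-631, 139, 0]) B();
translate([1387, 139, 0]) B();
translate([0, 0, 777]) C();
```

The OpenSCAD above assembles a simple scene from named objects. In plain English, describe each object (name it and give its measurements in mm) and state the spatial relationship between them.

A is a rectangular dining table. The top is 1107×572×49 mm with its upper surface at z = 777 mm. It stands on four round legs of 56 mm diameter, each leg's bounding box inset 51 mm from the nearest pair of top edges, running from the floor to the underside of the top.

B is a four-legged stool. The seat is a 351×294×31 mm slab whose top surface is at z = 389 mm; four square legs, each 28×28 mm in cross-section, run from the floor (z = 0) to the underside of the seat, each flush with a corner of the seat. Four stretchers, 28 mm wide and 18 mm tall, connect adjacent legs with their undersides at z = 177 mm, each running between the inner faces of the legs it joins and aligned with the legs' outer faces on the other axis.

C is a wooden ladder with two side rails of 31×39 mm section and 1408 mm height, set 499 mm apart overall. Between them run 4 rectangular rungs (39 mm deep, 23 mm thick), front faces flush with the rails' −y face. The bottom of the first rung is 294 mm above the floor and each subsequent rung is 286 mm higher than the one below.

Two stools sit around the table at the −x, +x sides. The ladder is on top of the table.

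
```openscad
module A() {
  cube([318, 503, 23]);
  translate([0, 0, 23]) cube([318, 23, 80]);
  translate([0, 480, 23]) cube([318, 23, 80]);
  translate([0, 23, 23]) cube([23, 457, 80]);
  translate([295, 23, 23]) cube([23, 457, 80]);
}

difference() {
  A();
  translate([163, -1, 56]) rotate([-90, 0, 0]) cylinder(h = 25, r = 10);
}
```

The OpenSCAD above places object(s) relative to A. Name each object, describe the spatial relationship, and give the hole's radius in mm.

The subtracted cylinder has r = 10 mm.

A is an open box. The open box has a circular hole through its front wall. The hole's radius is 10 mm.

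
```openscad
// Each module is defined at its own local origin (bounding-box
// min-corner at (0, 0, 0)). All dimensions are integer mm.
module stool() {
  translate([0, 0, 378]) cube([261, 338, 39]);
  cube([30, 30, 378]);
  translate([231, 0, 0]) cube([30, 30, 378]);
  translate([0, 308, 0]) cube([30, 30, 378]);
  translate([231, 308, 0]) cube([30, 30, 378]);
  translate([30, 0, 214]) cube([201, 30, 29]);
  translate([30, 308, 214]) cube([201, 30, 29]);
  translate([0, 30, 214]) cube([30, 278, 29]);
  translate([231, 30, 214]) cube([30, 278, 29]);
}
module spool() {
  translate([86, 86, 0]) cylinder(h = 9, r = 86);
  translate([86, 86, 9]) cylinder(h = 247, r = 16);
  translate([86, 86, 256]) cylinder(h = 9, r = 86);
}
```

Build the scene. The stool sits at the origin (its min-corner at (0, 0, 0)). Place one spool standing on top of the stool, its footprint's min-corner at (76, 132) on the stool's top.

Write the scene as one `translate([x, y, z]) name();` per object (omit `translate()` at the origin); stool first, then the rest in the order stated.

stool();
translate([76, 132, 417]) spool();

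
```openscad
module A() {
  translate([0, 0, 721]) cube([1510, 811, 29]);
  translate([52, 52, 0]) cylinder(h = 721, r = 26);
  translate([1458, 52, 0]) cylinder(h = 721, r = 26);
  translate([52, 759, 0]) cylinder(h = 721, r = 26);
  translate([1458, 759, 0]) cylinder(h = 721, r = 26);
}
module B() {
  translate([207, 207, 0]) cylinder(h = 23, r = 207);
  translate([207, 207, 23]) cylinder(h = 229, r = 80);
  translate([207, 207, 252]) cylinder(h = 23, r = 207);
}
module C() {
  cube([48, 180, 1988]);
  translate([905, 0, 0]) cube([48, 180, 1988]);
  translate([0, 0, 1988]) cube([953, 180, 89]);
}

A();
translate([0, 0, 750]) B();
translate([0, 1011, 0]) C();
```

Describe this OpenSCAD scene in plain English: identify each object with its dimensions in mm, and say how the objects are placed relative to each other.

A is a table: top 1510 mm (x) × 811 mm (y), 29 mm thick, upper face at z = 750 mm, on four round legs of 52 mm diameter, each leg's bounding box inset 26 mm from the nearest pair of top edges, running from z = 0 to the bottom of the top.

B is a spool: two coaxial disc flanges of radius 207 mm and thickness 23 mm, joined by a core cylinder of radius 80 mm and height 229 mm. The lower flange rests on z = 0 and the three cylinders share a vertical axis.

C is a rectangular door frame: two vertical jambs of 48×180 mm section, 1988 mm tall, with a clear opening 857 mm wide between their inner faces. A header 89 mm tall and 180 mm deep lies on top of the jambs and spans the full outside width.

The spool is on top of the table. The door frame is on the floor beside the table on its +y side.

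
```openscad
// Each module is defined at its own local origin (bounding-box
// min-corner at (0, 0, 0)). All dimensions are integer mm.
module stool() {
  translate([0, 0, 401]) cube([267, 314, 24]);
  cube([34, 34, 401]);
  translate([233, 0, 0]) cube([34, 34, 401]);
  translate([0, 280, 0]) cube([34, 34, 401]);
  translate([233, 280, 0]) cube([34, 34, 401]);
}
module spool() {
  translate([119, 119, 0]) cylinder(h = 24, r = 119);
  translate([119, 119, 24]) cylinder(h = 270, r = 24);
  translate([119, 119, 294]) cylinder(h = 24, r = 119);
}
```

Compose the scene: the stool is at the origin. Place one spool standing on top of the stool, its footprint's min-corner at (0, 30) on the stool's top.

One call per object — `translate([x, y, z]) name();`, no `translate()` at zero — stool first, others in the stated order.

stool();
translate([0, 30, 425]) spool();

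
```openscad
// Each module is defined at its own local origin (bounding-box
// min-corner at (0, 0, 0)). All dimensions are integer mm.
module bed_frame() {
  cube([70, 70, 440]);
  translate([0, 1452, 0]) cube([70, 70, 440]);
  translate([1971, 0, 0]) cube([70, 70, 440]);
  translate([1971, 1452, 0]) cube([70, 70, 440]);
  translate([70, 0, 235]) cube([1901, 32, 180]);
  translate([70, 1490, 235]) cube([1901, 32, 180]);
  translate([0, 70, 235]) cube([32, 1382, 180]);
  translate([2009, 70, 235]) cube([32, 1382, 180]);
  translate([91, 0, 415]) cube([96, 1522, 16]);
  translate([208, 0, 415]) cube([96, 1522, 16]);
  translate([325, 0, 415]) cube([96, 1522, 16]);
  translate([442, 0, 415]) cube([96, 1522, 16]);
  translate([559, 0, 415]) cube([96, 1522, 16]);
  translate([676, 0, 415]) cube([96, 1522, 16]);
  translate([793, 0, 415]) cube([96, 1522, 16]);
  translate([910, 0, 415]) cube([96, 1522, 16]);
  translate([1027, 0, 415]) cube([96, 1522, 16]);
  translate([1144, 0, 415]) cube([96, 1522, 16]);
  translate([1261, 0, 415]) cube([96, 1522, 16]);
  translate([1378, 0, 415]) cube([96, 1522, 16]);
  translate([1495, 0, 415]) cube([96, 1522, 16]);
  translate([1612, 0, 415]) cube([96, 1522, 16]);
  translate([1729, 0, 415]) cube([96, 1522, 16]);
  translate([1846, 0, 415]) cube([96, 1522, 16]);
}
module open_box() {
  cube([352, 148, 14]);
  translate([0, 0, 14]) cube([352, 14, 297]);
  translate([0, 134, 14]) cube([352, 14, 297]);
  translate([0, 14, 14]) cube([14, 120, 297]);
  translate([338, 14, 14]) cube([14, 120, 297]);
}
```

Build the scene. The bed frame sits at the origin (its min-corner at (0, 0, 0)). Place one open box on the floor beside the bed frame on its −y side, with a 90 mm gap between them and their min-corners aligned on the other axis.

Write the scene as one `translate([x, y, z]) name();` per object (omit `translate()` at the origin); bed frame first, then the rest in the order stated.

bed_frame();
translate([0, -238, 0]) open_box();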